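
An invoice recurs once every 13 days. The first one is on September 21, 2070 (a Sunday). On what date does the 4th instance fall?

The 4th occurrence is 3 intervals after the first: 3 × 13 = 39 days after September 21, 2070.
September has 30 days — 9 days to the end of September leaves 30.
30 days into October → October 30, 2070.

October 30, 2070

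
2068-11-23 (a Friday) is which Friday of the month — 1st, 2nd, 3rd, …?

4th

Day 23 falls in week ⌈23/7⌉ of the month.
Days 1–7 hold the 1st Friday, 8–14 the 2nd, 15–21 the 3rd, 22–28 the 4th, 29–31 the 5th.
23 is in the range for the 4th.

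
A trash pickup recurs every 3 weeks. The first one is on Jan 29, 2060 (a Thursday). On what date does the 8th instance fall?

The 8th occurrence is 7 intervals after the first: 7 × 21 = 147 days after Jan 29, 2060.
Jan has 31 days — 2 days to the end of Jan leaves 145.
Feb has 29 days (116 left).
Mar has 31 days (85 left).
Apr has 30 days (55 left).
May has 31 days (24 left).
24 days into Jun → Jun 24, 2060.

Jun 24, 2060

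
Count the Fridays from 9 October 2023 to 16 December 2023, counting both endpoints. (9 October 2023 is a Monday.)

10

9 October 2023 is a Monday; the first Friday on or after it is 13 October 2023 (4 days later).
From 13 October 2023 to 16 December 2023: 18 + 30 + 16 = 64 days (rest of October, November, December).
64 ÷ 7 = 9 full weeks with remainder 1, so 9 more Fridays after the first → 10.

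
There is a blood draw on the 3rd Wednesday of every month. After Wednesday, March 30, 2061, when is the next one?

March 2061 starts on a Tuesday; its first Wednesday is the 2nd, so the 3rd Wednesday is the 16th — March 16, 2061.
That is not after March 30, 2061, so look at April 2061.
April 2061 starts on a Friday; its first Wednesday is the 6th, so the 3rd Wednesday is the 20th — April 20, 2061.

April 20, 2061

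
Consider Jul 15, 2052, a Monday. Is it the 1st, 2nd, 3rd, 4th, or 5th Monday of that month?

Day 15 falls in week ⌈15/7⌉ of the month.
Days 1–7 hold the 1st Monday, 8–14 the 2nd, 15–21 the 3rd, 22–28 the 4th, 29–31 the 5th.
15 is in the range for the 3rd.

3rd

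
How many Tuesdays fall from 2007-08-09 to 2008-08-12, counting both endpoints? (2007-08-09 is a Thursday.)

53

2007-08-09 is a Thursday; the first Tuesday on or after it is 2007-08-14 (5 days later).
From 2007-08-14 to 2008-08-12: 139 + 225 = 364 days (rest of 2007, to 2008-08-12 in 2008).
364 ÷ 7 = 52 full weeks with remainder 0, so 52 more Tuesdays after the first → 53.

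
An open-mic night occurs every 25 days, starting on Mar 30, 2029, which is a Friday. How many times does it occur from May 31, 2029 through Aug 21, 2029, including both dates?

3

Occurrences land 25·i days after Mar 30, 2029 for i = 0, 1, 2, …
May 31, 2029 is 62 days after the start; 62 ÷ 25 = 2 remainder 12; since the remainder is 12, round up to i = 3. First occurrence in the window: #4 on Jun 13, 2029 (3×25 = 75 days in).
Aug 21, 2029 is 144 days after the start; 144 ÷ 25 = 5 remainder 19. Last occurrence in the window: #6 on Aug 2, 2029.
Occurrences #4 through #6: 3 in total.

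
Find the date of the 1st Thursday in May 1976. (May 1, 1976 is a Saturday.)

May 1976 begins on a Saturday, so the first Thursday is May 6 (5 days later).

6 May 1976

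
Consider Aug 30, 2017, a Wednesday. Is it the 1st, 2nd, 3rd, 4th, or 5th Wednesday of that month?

5th

Day 30 falls in week ⌈30/7⌉ of the month.
Days 1–7 hold the 1st Wednesday, 8–14 the 2nd, 15–21 the 3rd, 22–28 the 4th, 29–31 the 5th.
30 is in the range for the 5th.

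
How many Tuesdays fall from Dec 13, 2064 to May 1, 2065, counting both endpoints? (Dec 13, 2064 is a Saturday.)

Dec 13, 2064 is a Saturday; the first Tuesday on or after it is Dec 16, 2064 (3 days later).
From Dec 16, 2064 to May 1, 2065: 15 + 31 + 28 + 31 + 30 + 1 = 136 days (rest of Dec, Jan, Feb, Mar, Apr, May).
136 ÷ 7 = 19 full weeks with remainder 3, so 19 more Tuesdays after the first → 20.

20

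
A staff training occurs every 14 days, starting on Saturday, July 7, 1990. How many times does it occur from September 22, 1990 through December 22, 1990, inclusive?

Occurrences land 14·i days after July 7, 1990 for i = 0, 1, 2, …
September 22, 1990 is 77 days after the start; 77 ÷ 14 = 5 remainder 7; since the remainder is 7, round up to i = 6. First occurrence in the window: #7 on September 29, 1990 (6×14 = 84 days in).
December 22, 1990 is 168 days after the start; 168 ÷ 14 = 12 remainder 0. Last occurrence in the window: #13 on December 22, 1990.
Occurrences #7 through #13: 7 in total.

7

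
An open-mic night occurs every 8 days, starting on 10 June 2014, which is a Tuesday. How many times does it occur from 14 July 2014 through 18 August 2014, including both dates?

Occurrences land 8·i days after 10 June 2014 for i = 0, 1, 2, …
14 July 2014 is 34 days after the start; 34 ÷ 8 = 4 remainder 2; since the remainder is 2, round up to i = 5. First occurrence in the window: #6 on 20 July 2014 (5×8 = 40 days in).
18 August 2014 is 69 days after the start; 69 ÷ 8 = 8 remainder 5. Last occurrence in the window: #9 on 13 August 2014.
Occurrences #6 through #9: 4 in total.

4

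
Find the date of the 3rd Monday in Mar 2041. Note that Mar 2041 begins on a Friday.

Mar 2041 begins on a Friday, so the first Monday is Mar 4 (3 days later).
The 3rd Monday is 2 weeks later: 4 + 14 = 18.

Mar 18, 2041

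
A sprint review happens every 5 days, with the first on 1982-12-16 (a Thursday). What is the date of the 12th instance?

The 12th occurrence is 11 intervals after the first: 11 × 5 = 55 days after 1982-12-16.
December has 31 days — 15 days to the end of December leaves 40.
January has 31 days (9 left).
9 days into February → 1983-02-09.

1983-02-09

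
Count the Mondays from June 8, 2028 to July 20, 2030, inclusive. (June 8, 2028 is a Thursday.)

June 8, 2028 is a Thursday; the first Monday on or after it is June 12, 2028 (4 days later).
From June 12, 2028 to July 20, 2030: 202 + 365 + 201 = 768 days (rest of 2028, 2029, to July 20, 2030 in 2030).
768 ÷ 7 = 109 full weeks with remainder 5, so 109 more Mondays after the first → 110.

110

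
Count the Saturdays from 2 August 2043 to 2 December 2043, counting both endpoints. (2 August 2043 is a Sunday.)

2 August 2043 is a Sunday; the first Saturday on or after it is 8 August 2043 (6 days later).
From 8 August 2043 to 2 December 2043: 23 + 30 + 31 + 30 + 2 = 116 days (rest of August, September, October, November, December).
116 ÷ 7 = 16 full weeks with remainder 4, so 16 more Saturdays after the first → 17.

17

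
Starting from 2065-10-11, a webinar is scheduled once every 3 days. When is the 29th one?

The 29th occurrence is 28 intervals after the first: 28 × 3 = 84 days after 2065-10-11.
October has 31 days — 20 days to the end of October leaves 64.
November has 30 days (34 left).
December has 31 days (3 left).
3 days into January → 2066-01-03.

2066-01-03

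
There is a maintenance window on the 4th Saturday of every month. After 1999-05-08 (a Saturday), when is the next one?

May 1999 starts on a Saturday; its first Saturday is the 1st, so the 4th Saturday is the 22nd — 1999-05-22.
1999-05-22 is after 1999-05-08, so that is the next one.

1999-05-22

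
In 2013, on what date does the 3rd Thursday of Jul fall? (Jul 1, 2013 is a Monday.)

Jul 18, 2013

Jul 2013 begins on a Monday, so the first Thursday is Jul 4 (3 days later).
The 3rd Thursday is 2 weeks later: 4 + 14 = 18.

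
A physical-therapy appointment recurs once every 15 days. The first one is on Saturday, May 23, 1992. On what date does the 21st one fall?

The 21st occurrence is 20 intervals after the first: 20 × 15 = 300 days after May 23, 1992.
May has 31 days — 8 days to the end of May leaves 292.
Jun has 30 days (262 left).
Jul has 31 days (231 left).
Aug has 31 days (200 left).
Sep has 30 days (170 left).
Oct has 31 days (139 left).
Nov has 30 days (109 left).
Dec has 31 days (78 left).
Jan has 31 days (47 left).
Feb has 28 days (19 left).
19 days into Mar → Mar 19, 1993.

Mar 19, 1993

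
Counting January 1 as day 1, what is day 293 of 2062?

Oct 20, 2062

Jan has 31 days (293 − 31 = 262 remain).
Feb has 28 days (262 − 28 = 234 remain).
Mar has 31 days (234 − 31 = 203 remain).
Apr has 30 days (203 − 30 = 173 remain).
May has 31 days (173 − 31 = 142 remain).
Jun has 30 days (142 − 30 = 112 remain).
Jul has 31 days (112 − 31 = 81 remain).
Aug has 31 days (81 − 31 = 50 remain).
Sep has 30 days (50 − 30 = 20 remain).
20 into Oct → Oct 20.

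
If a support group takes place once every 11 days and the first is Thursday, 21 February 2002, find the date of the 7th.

28 April 2002

The 7th occurrence is 6 intervals after the first: 6 × 11 = 66 days after 21 February 2002.
February has 28 days — 7 days to the end of February leaves 59.
March has 31 days (28 left).
28 days into April → 28 April 2002.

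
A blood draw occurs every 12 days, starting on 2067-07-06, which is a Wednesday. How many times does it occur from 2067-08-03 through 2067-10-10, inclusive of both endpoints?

Occurrences land 12·i days after 2067-07-06 for i = 0, 1, 2, …
2067-08-03 is 28 days after the start; 28 ÷ 12 = 2 remainder 4; since the remainder is 4, round up to i = 3. First occurrence in the window: #4 on 2067-08-11 (3×12 = 36 days in).
2067-10-10 is 96 days after the start; 96 ÷ 12 = 8 remainder 0. Last occurrence in the window: #9 on 2067-10-10.
Occurrences #4 through #9: 6 in total.

6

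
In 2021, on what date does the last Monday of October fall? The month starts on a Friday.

2021-10-25

October 2021 begins on a Friday, so the first Monday is October 4 (3 days later).
October 2021 has 31 days. Adding weeks: 4, 11, 18, 25 — the last one ≤ 31 is the 25th.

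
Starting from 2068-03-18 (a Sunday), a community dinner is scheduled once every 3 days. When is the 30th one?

2068-06-13

The 30th occurrence is 29 intervals after the first: 29 × 3 = 87 days after 2068-03-18.
March has 31 days — 13 days to the end of March leaves 74.
April has 30 days (44 left).
May has 31 days (13 left).
13 days into June → 2068-06-13.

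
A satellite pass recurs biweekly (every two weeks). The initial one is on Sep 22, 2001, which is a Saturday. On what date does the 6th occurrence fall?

The 6th occurrence is 5 intervals after the first: 5 × 14 = 70 days after Sep 22, 2001.
Sep has 30 days — 8 days to the end of Sep leaves 62.
Oct has 31 days (31 left).
Nov has 30 days (1 left).
1 day into Dec → Dec 1, 2001.

Dec 1, 2001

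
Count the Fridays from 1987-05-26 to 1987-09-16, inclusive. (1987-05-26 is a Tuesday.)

1987-05-26 is a Tuesday; the first Friday on or after it is 1987-05-29 (3 days later).
From 1987-05-29 to 1987-09-16: 2 + 30 + 31 + 31 + 16 = 110 days (rest of May, June, July, August, September).
110 ÷ 7 = 15 full weeks with remainder 5, so 15 more Fridays after the first → 16.

16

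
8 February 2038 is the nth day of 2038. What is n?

Days in months before February: 31 = 31.
Plus 8 days into February → day 39.

39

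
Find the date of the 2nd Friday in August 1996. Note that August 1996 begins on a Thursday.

August 1996 begins on a Thursday, so the first Friday is August 2 (1 day later).
The 2nd Friday is 1 weeks later: 2 + 7 = 9.

1996-08-09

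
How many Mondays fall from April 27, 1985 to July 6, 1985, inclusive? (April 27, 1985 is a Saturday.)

10

April 27, 1985 is a Saturday; the first Monday on or after it is April 29, 1985 (2 days later).
From April 29, 1985 to July 6, 1985: 1 + 31 + 30 + 6 = 68 days (rest of April, May, June, July).
68 ÷ 7 = 9 full weeks with remainder 5, so 9 more Mondays after the first → 10.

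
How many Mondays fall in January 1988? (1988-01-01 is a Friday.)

4

1988-01-01 is a Friday; the first Monday on or after it is 1988-01-04 (3 days later).
From 1988-01-04 to 1988-01-31 is 31 − 4 = 27 days.
27 ÷ 7 = 3 full weeks with remainder 6, so 3 more Mondays after the first → 4.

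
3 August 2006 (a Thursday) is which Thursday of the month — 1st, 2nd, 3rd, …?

1st

Day 3 falls in week ⌈3/7⌉ of the month.
Days 1–7 hold the 1st Thursday, 8–14 the 2nd, 15–21 the 3rd, 22–28 the 4th, 29–31 the 5th.
3 is in the range for the 1st.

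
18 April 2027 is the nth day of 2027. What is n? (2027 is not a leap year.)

Days in months before April: 31 + 28 + 31 = 90.
Plus 18 days into April → day 108.

108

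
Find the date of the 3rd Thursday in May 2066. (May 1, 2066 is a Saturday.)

May 2066 begins on a Saturday, so the first Thursday is May 6 (5 days later).
The 3rd Thursday is 2 weeks later: 6 + 14 = 20.

20 May 2066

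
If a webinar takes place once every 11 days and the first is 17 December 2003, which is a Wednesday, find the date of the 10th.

25 March 2004

The 10th occurrence is 9 intervals after the first: 9 × 11 = 99 days after 17 December 2003.
December has 31 days — 14 days to the end of December leaves 85.
January has 31 days (54 left).
February has 29 days (25 left).
25 days into March → 25 March 2004.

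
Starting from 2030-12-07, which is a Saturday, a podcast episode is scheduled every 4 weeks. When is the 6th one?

2031-04-26

The 6th occurrence is 5 intervals after the first: 5 × 28 = 140 days after 2030-12-07.
December has 31 days — 24 days to the end of December leaves 116.
January has 31 days (85 left).
February has 28 days (57 left).
March has 31 days (26 left).
26 days into April → 2031-04-26.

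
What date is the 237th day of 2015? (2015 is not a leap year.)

January has 31 days (237 − 31 = 206 remain).
February has 28 days (206 − 28 = 178 remain).
March has 31 days (178 − 31 = 147 remain).
April has 30 days (147 − 30 = 117 remain).
May has 31 days (117 − 31 = 86 remain).
June has 30 days (86 − 30 = 56 remain).
July has 31 days (56 − 31 = 25 remain).
25 into August → August 25.

2015-08-25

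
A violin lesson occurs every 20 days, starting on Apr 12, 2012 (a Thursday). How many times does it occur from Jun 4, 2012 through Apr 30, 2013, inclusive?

17

Occurrences land 20·i days after Apr 12, 2012 for i = 0, 1, 2, …
Jun 4, 2012 is 53 days after the start; 53 ÷ 20 = 2 remainder 13; since the remainder is 13, round up to i = 3. First occurrence in the window: #4 on Jun 11, 2012 (3×20 = 60 days in).
Apr 30, 2013 is 383 days after the start; 383 ÷ 20 = 19 remainder 3. Last occurrence in the window: #20 on Apr 27, 2013.
Occurrences #4 through #20: 17 in total.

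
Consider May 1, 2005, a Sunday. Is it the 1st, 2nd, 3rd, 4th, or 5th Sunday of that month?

Day 1 falls in week ⌈1/7⌉ of the month.
Days 1–7 hold the 1st Sunday, 8–14 the 2nd, 15–21 the 3rd, 22–28 the 4th, 29–31 the 5th.
1 is in the range for the 1st.

1st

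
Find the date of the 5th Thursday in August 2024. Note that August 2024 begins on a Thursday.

August 29, 2024

August 2024 begins on a Thursday, so the first Thursday is August 1.
The 5th Thursday is 4 weeks later: 1 + 28 = 29.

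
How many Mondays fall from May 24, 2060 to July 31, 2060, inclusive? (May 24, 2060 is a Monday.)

10

May 24, 2060 is a Monday; the first Monday on or after it is May 24, 2060.
From May 24, 2060 to July 31, 2060: 7 + 30 + 31 = 68 days (rest of May, June, July).
68 ÷ 7 = 9 full weeks with remainder 5, so 9 more Mondays after the first → 10.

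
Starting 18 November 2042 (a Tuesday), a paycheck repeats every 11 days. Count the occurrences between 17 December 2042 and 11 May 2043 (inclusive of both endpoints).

13

Occurrences land 11·i days after 18 November 2042 for i = 0, 1, 2, …
17 December 2042 is 29 days after the start; 29 ÷ 11 = 2 remainder 7; since the remainder is 7, round up to i = 3. First occurrence in the window: #4 on 21 December 2042 (3×11 = 33 days in).
11 May 2043 is 174 days after the start; 174 ÷ 11 = 15 remainder 9. Last occurrence in the window: #16 on 2 May 2043.
Occurrences #4 through #16: 13 in total.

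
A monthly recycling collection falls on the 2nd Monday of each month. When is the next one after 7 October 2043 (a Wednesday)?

12 October 2043

October 2043 starts on a Thursday; its first Monday is the 5th, so the 2nd Monday is the 12th — 12 October 2043.
12 October 2043 is after 7 October 2043, so that is the next one.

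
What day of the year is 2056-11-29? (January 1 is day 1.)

Days in months before November: 31 + 29 + 31 + 30 + 31 + 30 + 31 + 31 + 30 + 31 = 305.
Plus 29 days into November → day 334.

334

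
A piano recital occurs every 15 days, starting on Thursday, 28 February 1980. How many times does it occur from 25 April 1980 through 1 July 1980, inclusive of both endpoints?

Occurrences land 15·i days after 28 February 1980 for i = 0, 1, 2, …
25 April 1980 is 57 days after the start; 57 ÷ 15 = 3 remainder 12; since the remainder is 12, round up to i = 4. First occurrence in the window: #5 on 28 April 1980 (4×15 = 60 days in).
1 July 1980 is 124 days after the start; 124 ÷ 15 = 8 remainder 4. Last occurrence in the window: #9 on 27 June 1980.
Occurrences #5 through #9: 5 in total.

5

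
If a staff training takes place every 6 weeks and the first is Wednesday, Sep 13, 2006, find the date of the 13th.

Jan 30, 2008

The 13th occurrence is 12 intervals after the first: 12 × 42 = 504 days after Sep 13, 2006.
Sep has 30 days — 17 days to the end of Sep leaves 487.
From end of Sep to end of 2006 is 92 days (395 left).
2007 has 365 days (30 left).
30 days into Jan → Jan 30, 2008.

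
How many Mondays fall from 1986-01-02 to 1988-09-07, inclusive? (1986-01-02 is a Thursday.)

140

1986-01-02 is a Thursday; the first Monday on or after it is 1986-01-06 (4 days later).
From 1986-01-06 to 1988-09-07: 359 + 365 + 251 = 975 days (rest of 1986, 1987, to 1988-09-07 in 1988).
975 ÷ 7 = 139 full weeks with remainder 2, so 139 more Mondays after the first → 140.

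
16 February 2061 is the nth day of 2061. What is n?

47

Days in months before February: 31 = 31.
Plus 16 days into February → day 47.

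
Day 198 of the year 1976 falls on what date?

1976-07-16

January has 31 days (198 − 31 = 167 remain).
February has 29 days (167 − 29 = 138 remain).
March has 31 days (138 − 31 = 107 remain).
April has 30 days (107 − 30 = 77 remain).
May has 31 days (77 − 31 = 46 remain).
June has 30 days (46 − 30 = 16 remain).
16 into July → July 16.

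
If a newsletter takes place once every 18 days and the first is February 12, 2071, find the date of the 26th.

May 7, 2072

The 26th occurrence is 25 intervals after the first: 25 × 18 = 450 days after February 12, 2071.
February has 28 days — 16 days to the end of February leaves 434.
From end of February to end of 2071 is 306 days (128 left).
January has 31 days (97 left).
February has 29 days (68 left).
March has 31 days (37 left).
April has 30 days (7 left).
7 days into May → May 7, 2072.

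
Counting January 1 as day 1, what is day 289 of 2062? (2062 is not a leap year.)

January has 31 days (289 − 31 = 258 remain).
February has 28 days (258 − 28 = 230 remain).
March has 31 days (230 − 31 = 199 remain).
April has 30 days (199 − 30 = 169 remain).
May has 31 days (169 − 31 = 138 remain).
June has 30 days (138 − 30 = 108 remain).
July has 31 days (108 − 31 = 77 remain).
August has 31 days (77 − 31 = 46 remain).
September has 30 days (46 − 30 = 16 remain).
16 into October → October 16.

16 October 2062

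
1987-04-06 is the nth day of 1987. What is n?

Days in months before April: 31 + 28 + 31 = 90.
Plus 6 days into April → day 96.

96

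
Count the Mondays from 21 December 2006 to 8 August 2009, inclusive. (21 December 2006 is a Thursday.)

137

21 December 2006 is a Thursday; the first Monday on or after it is 25 December 2006 (4 days later).
From 25 December 2006 to 8 August 2009: 6 + 365 + 366 + 220 = 957 days (rest of 2006, 2007, 2008, to 8 August 2009 in 2009).
957 ÷ 7 = 136 full weeks with remainder 5, so 136 more Mondays after the first → 137.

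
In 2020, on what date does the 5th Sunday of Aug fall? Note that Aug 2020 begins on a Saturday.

Aug 2020 begins on a Saturday, so the first Sunday is Aug 2 (1 day later).
The 5th Sunday is 4 weeks later: 2 + 28 = 30.

Aug 30, 2020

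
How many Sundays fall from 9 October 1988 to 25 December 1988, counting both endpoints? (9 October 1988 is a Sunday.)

12

9 October 1988 is a Sunday; the first Sunday on or after it is 9 October 1988.
From 9 October 1988 to 25 December 1988: 22 + 30 + 25 = 77 days (rest of October, November, December).
77 ÷ 7 = 11 full weeks with remainder 0, so 11 more Sundays after the first → 12.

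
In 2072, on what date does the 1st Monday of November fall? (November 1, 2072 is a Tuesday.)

2072-11-07

November 2072 begins on a Tuesday, so the first Monday is November 7 (6 days later).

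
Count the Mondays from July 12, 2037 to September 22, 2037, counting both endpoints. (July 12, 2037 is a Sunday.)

11

July 12, 2037 is a Sunday; the first Monday on or after it is July 13, 2037 (1 day later).
From July 13, 2037 to September 22, 2037: 18 + 31 + 22 = 71 days (rest of July, August, September).
71 ÷ 7 = 10 full weeks with remainder 1, so 10 more Mondays after the first → 11.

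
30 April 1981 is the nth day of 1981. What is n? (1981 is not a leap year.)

120

Days in months before April: 31 + 28 + 31 = 90.
Plus 30 days into April → day 120.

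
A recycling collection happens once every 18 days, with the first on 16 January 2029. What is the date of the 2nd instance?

The 2nd occurrence is 1 interval after the first: 1 × 18 = 18 days after 16 January 2029.
January has 31 days — 15 days to the end of January leaves 3.
3 days into February → 3 February 2029.

3 February 2029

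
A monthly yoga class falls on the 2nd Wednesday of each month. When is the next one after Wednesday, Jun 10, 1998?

Jun 1998 starts on a Monday; its first Wednesday is the 3rd, so the 2nd Wednesday is the 10th — Jun 10, 1998.
That is not after Jun 10, 1998, so look at Jul 1998.
Jul 1998 starts on a Wednesday; its first Wednesday is the 1st, so the 2nd Wednesday is the 8th — Jul 8, 1998.

Jul 8, 1998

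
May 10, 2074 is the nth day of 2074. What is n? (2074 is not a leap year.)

130

Days in months before May: 31 + 28 + 31 + 30 = 120.
Plus 10 days into May → day 130.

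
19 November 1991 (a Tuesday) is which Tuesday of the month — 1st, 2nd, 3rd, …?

Day 19 falls in week ⌈19/7⌉ of the month.
Days 1–7 hold the 1st Tuesday, 8–14 the 2nd, 15–21 the 3rd, 22–28 the 4th, 29–31 the 5th.
19 is in the range for the 3rd.

3rd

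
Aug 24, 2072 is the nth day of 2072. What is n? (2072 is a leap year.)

237

Days in months before Aug: 31 + 29 + 31 + 30 + 31 + 30 + 31 = 213.
Plus 24 days into Aug → day 237.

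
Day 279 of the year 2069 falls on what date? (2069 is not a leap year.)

Jan has 31 days (279 − 31 = 248 remain).
Feb has 28 days (248 − 28 = 220 remain).
Mar has 31 days (220 − 31 = 189 remain).
Apr has 30 days (189 − 30 = 159 remain).
May has 31 days (159 − 31 = 128 remain).
Jun has 30 days (128 − 30 = 98 remain).
Jul has 31 days (98 − 31 = 67 remain).
Aug has 31 days (67 − 31 = 36 remain).
Sep has 30 days (36 − 30 = 6 remain).
6 into Oct → Oct 6.

Oct 6, 2069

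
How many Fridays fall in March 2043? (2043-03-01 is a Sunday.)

2043-03-01 is a Sunday; the first Friday on or after it is 2043-03-06 (5 days later).
From 2043-03-06 to 2043-03-31 is 31 − 6 = 25 days.
25 ÷ 7 = 3 full weeks with remainder 4, so 3 more Fridays after the first → 4.

4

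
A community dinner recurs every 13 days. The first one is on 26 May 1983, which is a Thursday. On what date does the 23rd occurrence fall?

The 23rd occurrence is 22 intervals after the first: 22 × 13 = 286 days after 26 May 1983.
May has 31 days — 5 days to the end of May leaves 281.
June has 30 days (251 left).
July has 31 days (220 left).
August has 31 days (189 left).
September has 30 days (159 left).
October has 31 days (128 left).
November has 30 days (98 left).
December has 31 days (67 left).
January has 31 days (36 left).
February has 29 days (7 left).
7 days into March → 7 March 1984.

7 March 1984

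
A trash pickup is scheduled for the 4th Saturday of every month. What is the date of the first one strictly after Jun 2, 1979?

Jun 23, 1979

Jun 1979 starts on a Friday; its first Saturday is the 2nd, so the 4th Saturday is the 23rd — Jun 23, 1979.
Jun 23, 1979 is after Jun 2, 1979, so that is the next one.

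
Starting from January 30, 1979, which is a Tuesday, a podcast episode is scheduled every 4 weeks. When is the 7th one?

July 17, 1979

The 7th occurrence is 6 intervals after the first: 6 × 28 = 168 days after January 30, 1979.
January has 31 days — 1 day to the end of January leaves 167.
February has 28 days (139 left).
March has 31 days (108 left).
April has 30 days (78 left).
May has 31 days (47 left).
June has 30 days (17 left).
17 days into July → July 17, 1979.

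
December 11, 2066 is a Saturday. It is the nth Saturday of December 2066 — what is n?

2nd

Day 11 falls in week ⌈11/7⌉ of the month.
Days 1–7 hold the 1st Saturday, 8–14 the 2nd, 15–21 the 3rd, 22–28 the 4th, 29–31 the 5th.
11 is in the range for the 2nd.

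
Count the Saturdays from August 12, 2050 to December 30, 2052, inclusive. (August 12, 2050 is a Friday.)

August 12, 2050 is a Friday; the first Saturday on or after it is August 13, 2050 (1 day later).
From August 13, 2050 to December 30, 2052: 140 + 365 + 365 = 870 days (rest of 2050, 2051, to December 30, 2052 in 2052).
870 ÷ 7 = 124 full weeks with remainder 2, so 124 more Saturdays after the first → 125.

125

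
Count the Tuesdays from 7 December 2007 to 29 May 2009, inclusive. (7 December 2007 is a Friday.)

7 December 2007 is a Friday; the first Tuesday on or after it is 11 December 2007 (4 days later).
From 11 December 2007 to 29 May 2009: 20 + 366 + 149 = 535 days (rest of 2007, 2008, to 29 May 2009 in 2009).
535 ÷ 7 = 76 full weeks with remainder 3, so 76 more Tuesdays after the first → 77.

77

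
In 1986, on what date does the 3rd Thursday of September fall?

The first Thursday of September 1986 is September 4.
The 3rd Thursday is 2 weeks later: 4 + 14 = 18.

1986-09-18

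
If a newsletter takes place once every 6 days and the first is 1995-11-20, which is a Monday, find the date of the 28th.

1996-04-30

The 28th occurrence is 27 intervals after the first: 27 × 6 = 162 days after 1995-11-20.
November has 30 days — 10 days to the end of November leaves 152.
December has 31 days (121 left).
January has 31 days (90 left).
February has 29 days (61 left).
March has 31 days (30 left).
30 days into April → 1996-04-30.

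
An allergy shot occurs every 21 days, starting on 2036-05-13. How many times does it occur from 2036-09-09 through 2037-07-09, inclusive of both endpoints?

Occurrences land 21·i days after 2036-05-13 for i = 0, 1, 2, …
2036-09-09 is 119 days after the start; 119 ÷ 21 = 5 remainder 14; since the remainder is 14, round up to i = 6. First occurrence in the window: #7 on 2036-09-16 (6×21 = 126 days in).
2037-07-09 is 422 days after the start; 422 ÷ 21 = 20 remainder 2. Last occurrence in the window: #21 on 2037-07-07.
Occurrences #7 through #21: 15 in total.

15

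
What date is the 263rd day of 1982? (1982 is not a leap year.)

January has 31 days (263 − 31 = 232 remain).
February has 28 days (232 − 28 = 204 remain).
March has 31 days (204 − 31 = 173 remain).
April has 30 days (173 − 30 = 143 remain).
May has 31 days (143 − 31 = 112 remain).
June has 30 days (112 − 30 = 82 remain).
July has 31 days (82 − 31 = 51 remain).
August has 31 days (51 − 31 = 20 remain).
20 into September → September 20.

September 20, 1982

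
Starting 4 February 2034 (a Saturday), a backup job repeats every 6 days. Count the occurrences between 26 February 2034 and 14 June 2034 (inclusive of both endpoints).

Occurrences land 6·i days after 4 February 2034 for i = 0, 1, 2, …
26 February 2034 is 22 days after the start; 22 ÷ 6 = 3 remainder 4; since the remainder is 4, round up to i = 4. First occurrence in the window: #5 on 28 February 2034 (4×6 = 24 days in).
14 June 2034 is 130 days after the start; 130 ÷ 6 = 21 remainder 4. Last occurrence in the window: #22 on 10 June 2034.
Occurrences #5 through #22: 18 in total.

18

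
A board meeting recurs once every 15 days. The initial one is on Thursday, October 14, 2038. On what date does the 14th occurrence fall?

April 27, 2039

The 14th occurrence is 13 intervals after the first: 13 × 15 = 195 days after October 14, 2038.
October has 31 days — 17 days to the end of October leaves 178.
November has 30 days (148 left).
December has 31 days (117 left).
January has 31 days (86 left).
February has 28 days (58 left).
March has 31 days (27 left).
27 days into April → April 27, 2039.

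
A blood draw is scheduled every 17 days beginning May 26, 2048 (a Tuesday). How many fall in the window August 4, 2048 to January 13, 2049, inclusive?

Occurrences land 17·i days after May 26, 2048 for i = 0, 1, 2, …
August 4, 2048 is 70 days after the start; 70 ÷ 17 = 4 remainder 2; since the remainder is 2, round up to i = 5. First occurrence in the window: #6 on August 19, 2048 (5×17 = 85 days in).
January 13, 2049 is 232 days after the start; 232 ÷ 17 = 13 remainder 11. Last occurrence in the window: #14 on January 2, 2049.
Occurrences #6 through #14: 9 in total.

9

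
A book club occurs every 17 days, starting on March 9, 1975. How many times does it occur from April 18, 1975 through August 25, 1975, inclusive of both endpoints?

7

Occurrences land 17·i days after March 9, 1975 for i = 0, 1, 2, …
April 18, 1975 is 40 days after the start; 40 ÷ 17 = 2 remainder 6; since the remainder is 6, round up to i = 3. First occurrence in the window: #4 on April 29, 1975 (3×17 = 51 days in).
August 25, 1975 is 169 days after the start; 169 ÷ 17 = 9 remainder 16. Last occurrence in the window: #10 on August 9, 1975.
Occurrences #4 through #10: 7 in total.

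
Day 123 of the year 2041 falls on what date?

2041-05-03

January has 31 days (123 − 31 = 92 remain).
February has 28 days (92 − 28 = 64 remain).
March has 31 days (64 − 31 = 33 remain).
April has 30 days (33 − 30 = 3 remain).
3 into May → May 3.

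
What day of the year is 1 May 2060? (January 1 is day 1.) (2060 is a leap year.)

122

Days in months before May: 31 + 29 + 31 + 30 = 121.
Plus 1 day into May → day 122.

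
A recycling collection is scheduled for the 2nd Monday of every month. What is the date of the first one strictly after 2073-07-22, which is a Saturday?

2073-08-14

July 2073 starts on a Saturday; its first Monday is the 3rd, so the 2nd Monday is the 10th — 2073-07-10.
That is not after 2073-07-22, so look at August 2073.
August 2073 starts on a Tuesday; its first Monday is the 7th, so the 2nd Monday is the 14th — 2073-08-14.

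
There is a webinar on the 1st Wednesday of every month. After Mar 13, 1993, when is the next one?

Apr 7, 1993

Mar 1993 starts on a Monday, so its 1st Wednesday is Mar 3, 1993 (2 days in).
That is not after Mar 13, 1993, so look at Apr 1993.
Apr 1993 starts on a Thursday, so its 1st Wednesday is Apr 7, 1993 (6 days in).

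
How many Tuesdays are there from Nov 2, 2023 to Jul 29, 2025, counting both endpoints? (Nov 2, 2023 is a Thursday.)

Nov 2, 2023 is a Thursday; the first Tuesday on or after it is Nov 7, 2023 (5 days later).
From Nov 7, 2023 to Jul 29, 2025: 54 + 366 + 210 = 630 days (rest of 2023, 2024, to Jul 29, 2025 in 2025).
630 ÷ 7 = 90 full weeks with remainder 0, so 90 more Tuesdays after the first → 91.

91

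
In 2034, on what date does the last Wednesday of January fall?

January 25, 2034

The first Wednesday of January 2034 is January 4.
January 2034 has 31 days. Adding weeks: 4, 11, 18, 25 — the last one ≤ 31 is the 25th.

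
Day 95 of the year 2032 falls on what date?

4 April 2032

January has 31 days (95 − 31 = 64 remain).
February has 29 days (64 − 29 = 35 remain).
March has 31 days (35 − 31 = 4 remain).
4 into April → April 4.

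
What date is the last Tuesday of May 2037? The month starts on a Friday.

May 2037 begins on a Friday, so the first Tuesday is May 5 (4 days later).
May 2037 has 31 days. Adding weeks: 5, 12, 19, 26 — the last one ≤ 31 is the 26th.

May 26, 2037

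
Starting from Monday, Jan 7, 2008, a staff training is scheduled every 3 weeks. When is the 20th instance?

The 20th occurrence is 19 intervals after the first: 19 × 21 = 399 days after Jan 7, 2008.
Jan has 31 days — 24 days to the end of Jan leaves 375.
Feb has 29 days (346 left).
Mar has 31 days (315 left).
Apr has 30 days (285 left).
May has 31 days (254 left).
Jun has 30 days (224 left).
Jul has 31 days (193 left).
Aug has 31 days (162 left).
Sep has 30 days (132 left).
Oct has 31 days (101 left).
Nov has 30 days (71 left).
Dec has 31 days (40 left).
Jan has 31 days (9 left).
9 days into Feb → Feb 9, 2009.

Feb 9, 2009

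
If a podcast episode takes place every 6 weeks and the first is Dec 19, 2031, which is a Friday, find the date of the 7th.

The 7th occurrence is 6 intervals after the first: 6 × 42 = 252 days after Dec 19, 2031.
Dec has 31 days — 12 days to the end of Dec leaves 240.
Jan has 31 days (209 left).
Feb has 29 days (180 left).
Mar has 31 days (149 left).
Apr has 30 days (119 left).
May has 31 days (88 left).
Jun has 30 days (58 left).
Jul has 31 days (27 left).
27 days into Aug → Aug 27, 2032.

Aug 27, 2032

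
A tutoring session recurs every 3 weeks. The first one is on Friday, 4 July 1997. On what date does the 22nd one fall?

The 22nd occurrence is 21 intervals after the first: 21 × 21 = 441 days after 4 July 1997.
July has 31 days — 27 days to the end of July leaves 414.
From end of July to end of 1997 is 153 days (261 left).
January has 31 days (230 left).
February has 28 days (202 left).
March has 31 days (171 left).
April has 30 days (141 left).
May has 31 days (110 left).
June has 30 days (80 left).
July has 31 days (49 left).
August has 31 days (18 left).
18 days into September → 18 September 1998.

18 September 1998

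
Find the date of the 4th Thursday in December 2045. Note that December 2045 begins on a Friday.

28 December 2045

December 2045 begins on a Friday, so the first Thursday is December 7 (6 days later).
The 4th Thursday is 3 weeks later: 7 + 21 = 28.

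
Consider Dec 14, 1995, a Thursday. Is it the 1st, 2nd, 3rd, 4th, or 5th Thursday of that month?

Day 14 falls in week ⌈14/7⌉ of the month.
Days 1–7 hold the 1st Thursday, 8–14 the 2nd, 15–21 the 3rd, 22–28 the 4th, 29–31 the 5th.
14 is in the range for the 2nd.

2nd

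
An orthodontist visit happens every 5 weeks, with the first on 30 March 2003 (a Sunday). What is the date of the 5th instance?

The 5th occurrence is 4 intervals after the first: 4 × 35 = 140 days after 30 March 2003.
March has 31 days — 1 day to the end of March leaves 139.
April has 30 days (109 left).
May has 31 days (78 left).
June has 30 days (48 left).
July has 31 days (17 left).
17 days into August → 17 August 2003.

17 August 2003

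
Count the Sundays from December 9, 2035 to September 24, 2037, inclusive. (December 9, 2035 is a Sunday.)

December 9, 2035 is a Sunday; the first Sunday on or after it is December 9, 2035.
From December 9, 2035 to September 24, 2037: 22 + 366 + 267 = 655 days (rest of 2035, 2036, to September 24, 2037 in 2037).
655 ÷ 7 = 93 full weeks with remainder 4, so 93 more Sundays after the first → 94.

94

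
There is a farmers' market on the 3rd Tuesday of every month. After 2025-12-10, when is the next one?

2025-12-16

December 2025 starts on a Monday; its first Tuesday is the 2nd, so the 3rd Tuesday is the 16th — 2025-12-16.
2025-12-16 is after 2025-12-10, so that is the next one.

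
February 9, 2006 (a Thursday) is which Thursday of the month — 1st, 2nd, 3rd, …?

2nd

Day 9 falls in week ⌈9/7⌉ of the month.
Days 1–7 hold the 1st Thursday, 8–14 the 2nd, 15–21 the 3rd, 22–28 the 4th, 29–31 the 5th.
9 is in the range for the 2nd.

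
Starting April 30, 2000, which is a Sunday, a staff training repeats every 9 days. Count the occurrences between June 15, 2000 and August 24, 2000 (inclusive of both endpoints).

Occurrences land 9·i days after April 30, 2000 for i = 0, 1, 2, …
June 15, 2000 is 46 days after the start; 46 ÷ 9 = 5 remainder 1; since the remainder is 1, round up to i = 6. First occurrence in the window: #7 on June 23, 2000 (6×9 = 54 days in).
August 24, 2000 is 116 days after the start; 116 ÷ 9 = 12 remainder 8. Last occurrence in the window: #13 on August 16, 2000.
Occurrences #7 through #13: 7 in total.

7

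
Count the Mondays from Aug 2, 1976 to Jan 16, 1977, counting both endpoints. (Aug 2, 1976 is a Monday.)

Aug 2, 1976 is a Monday; the first Monday on or after it is Aug 2, 1976.
From Aug 2, 1976 to Jan 16, 1977: 29 + 30 + 31 + 30 + 31 + 16 = 167 days (rest of Aug, Sep, Oct, Nov, Dec, Jan).
167 ÷ 7 = 23 full weeks with remainder 6, so 23 more Mondays after the first → 24.

24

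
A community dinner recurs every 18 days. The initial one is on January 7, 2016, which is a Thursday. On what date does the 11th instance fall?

The 11th occurrence is 10 intervals after the first: 10 × 18 = 180 days after January 7, 2016.
January has 31 days — 24 days to the end of January leaves 156.
February has 29 days (127 left).
March has 31 days (96 left).
April has 30 days (66 left).
May has 31 days (35 left).
June has 30 days (5 left).
5 days into July → July 5, 2016.

July 5, 2016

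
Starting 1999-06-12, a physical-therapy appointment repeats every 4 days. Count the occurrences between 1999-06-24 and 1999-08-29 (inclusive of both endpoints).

17

Occurrences land 4·i days after 1999-06-12 for i = 0, 1, 2, …
1999-06-24 is 12 days after the start; 12 ÷ 4 = 3 remainder 0. First occurrence in the window: #4 on 1999-06-24 (3×4 = 12 days in).
1999-08-29 is 78 days after the start; 78 ÷ 4 = 19 remainder 2. Last occurrence in the window: #20 on 1999-08-27.
Occurrences #4 through #20: 17 in total.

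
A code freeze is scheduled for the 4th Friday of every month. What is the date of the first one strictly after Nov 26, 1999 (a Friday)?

Dec 24, 1999

Nov 1999 starts on a Monday; its first Friday is the 5th, so the 4th Friday is the 26th — Nov 26, 1999.
That is not after Nov 26, 1999, so look at Dec 1999.
Dec 1999 starts on a Wednesday; its first Friday is the 3rd, so the 4th Friday is the 24th — Dec 24, 1999.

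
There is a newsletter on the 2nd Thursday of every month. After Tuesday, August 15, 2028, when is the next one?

August 2028 starts on a Tuesday; its first Thursday is the 3rd, so the 2nd Thursday is the 10th — August 10, 2028.
That is not after August 15, 2028, so look at September 2028.
September 2028 starts on a Friday; its first Thursday is the 7th, so the 2nd Thursday is the 14th — September 14, 2028.

September 14, 2028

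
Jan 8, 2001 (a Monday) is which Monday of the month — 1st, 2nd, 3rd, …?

2nd

Day 8 falls in week ⌈8/7⌉ of the month.
Days 1–7 hold the 1st Monday, 8–14 the 2nd, 15–21 the 3rd, 22–28 the 4th, 29–31 the 5th.
8 is in the range for the 2nd.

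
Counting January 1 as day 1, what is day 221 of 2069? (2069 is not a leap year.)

2069-08-09

January has 31 days (221 − 31 = 190 remain).
February has 28 days (190 − 28 = 162 remain).
March has 31 days (162 − 31 = 131 remain).
April has 30 days (131 − 30 = 101 remain).
May has 31 days (101 − 31 = 70 remain).
June has 30 days (70 − 30 = 40 remain).
July has 31 days (40 − 31 = 9 remain).
9 into August → August 9.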